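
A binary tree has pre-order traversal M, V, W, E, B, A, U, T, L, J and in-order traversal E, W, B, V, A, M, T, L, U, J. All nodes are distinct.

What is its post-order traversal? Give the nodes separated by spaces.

E B W A V L T J U M

The first element of pre-order is the root; it splits in-order into left and right subtrees.
Root M: left subtree has 5 nodes {E, W, B, V, A}, right has 4 {T, L, U, J}.
  Root V: left subtree has 3 nodes {E, W, B}, right has 1 {A}.
    Root W: left subtree has 1 node {E}, right has 1 {B}.
  Root U: left subtree has 2 nodes {T, L}, right has 1 {J}.
    Root T: left subtree has 0 nodes { }, right has 1 {L}.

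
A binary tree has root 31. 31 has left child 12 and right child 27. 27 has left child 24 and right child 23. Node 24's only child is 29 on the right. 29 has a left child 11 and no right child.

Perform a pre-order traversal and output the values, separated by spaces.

31 12 27 24 29 11 23

Pre-order visits the node, then its left subtree, then its right subtree.
Visit 31.
At 31: go left to 12.
  12 is a leaf — visit 12.
At 31: go right to 27.
  Visit 27.
  At 27: go left to 24.
    Visit 24.
    At 24: no left child.
    At 24: go right to 29.
      Visit 29.
      At 29: go left to 11.
        11 is a leaf — visit 11.
      At 29: no right child.
  At 27: go right to 23.
    23 is a leaf — visit 23.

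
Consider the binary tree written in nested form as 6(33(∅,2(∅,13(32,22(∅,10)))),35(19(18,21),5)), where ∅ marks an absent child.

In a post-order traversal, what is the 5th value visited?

2

Post-order visits the left subtree, then the right subtree, then the node.
At 6: go left to 33.
  At 33: no left child.
  At 33: go right to 2.
    At 2: no left child.
    At 2: go right to 13.
      At 13: go left to 32.
        32 is a leaf — visit 32.
      At 13: go right to 22.
        At 22: no left child.
        At 22: go right to 10.
          10 is a leaf — visit 10.
        Visit 22.
      Visit 13.
    Visit 2.
  Visit 33.
At 6: go right to 35.
  At 35: go left to 19.
    At 19: go left to 18.
      18 is a leaf — visit 18.
    At 19: go right to 21.
      21 is a leaf — visit 21.
    Visit 19.
  At 35: go right to 5.
    5 is a leaf — visit 5.
  Visit 35.
Visit 6.
Full post-order sequence: 32, 10, 22, 13, 2, 33, 18, 21, 19, 5, 35, 6.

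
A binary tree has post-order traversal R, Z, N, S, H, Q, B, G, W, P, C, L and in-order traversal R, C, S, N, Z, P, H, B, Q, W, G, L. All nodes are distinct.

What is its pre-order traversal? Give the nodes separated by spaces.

The last element of post-order is the root; it splits in-order into left and right subtrees.
Root L: left subtree has 11 nodes {R, C, S, N, Z, P, H, B, Q, W, G}, right has 0 { }.
  Root C: left subtree has 1 node {R}, right has 9 {S, N, Z, P, H, B, Q, W, G}.
    Root P: left subtree has 3 nodes {S, N, Z}, right has 5 {H, B, Q, W, G}.
      Root S: left subtree has 0 nodes { }, right has 2 {N, Z}.
        Root N: left subtree has 0 nodes { }, right has 1 {Z}.
      Root W: left subtree has 3 nodes {H, B, Q}, right has 1 {G}.
        Root B: left subtree has 1 node {H}, right has 1 {Q}.

L C R P S N Z W B H Q G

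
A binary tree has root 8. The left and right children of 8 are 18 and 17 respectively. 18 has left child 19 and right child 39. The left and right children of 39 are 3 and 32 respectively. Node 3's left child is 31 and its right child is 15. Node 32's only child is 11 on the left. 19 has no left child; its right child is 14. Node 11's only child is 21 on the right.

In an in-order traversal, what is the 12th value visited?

In-order visits the left subtree, then the node, then the right subtree.
At 8: go left to 18.
  At 18: go left to 19.
    At 19: no left child.
    Visit 19.
    At 19: go right to 14.
      14 is a leaf — visit 14.
  Visit 18.
  At 18: go right to 39.
    At 39: go left to 3.
      At 3: go left to 31.
        31 is a leaf — visit 31.
      Visit 3.
      At 3: go right to 15.
        15 is a leaf — visit 15.
    Visit 39.
    At 39: go right to 32.
      At 32: go left to 11.
        At 11: no left child.
        Visit 11.
        At 11: go right to 21.
          21 is a leaf — visit 21.
      Visit 32.
      At 32: no right child.
Visit 8.
At 8: go right to 17.
  17 is a leaf — visit 17.
Full in-order sequence: 19, 14, 18, 31, 3, 15, 39, 11, 21, 32, 8, 17.

17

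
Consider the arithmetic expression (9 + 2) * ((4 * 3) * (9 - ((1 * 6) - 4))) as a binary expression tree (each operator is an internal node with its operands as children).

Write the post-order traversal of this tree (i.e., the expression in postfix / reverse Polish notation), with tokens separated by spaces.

9 2 + 4 3 * 9 1 6 * 4 - - * *

Post-order on an expression tree gives postfix notation: for each operator, emit left operand, right operand, then the operator.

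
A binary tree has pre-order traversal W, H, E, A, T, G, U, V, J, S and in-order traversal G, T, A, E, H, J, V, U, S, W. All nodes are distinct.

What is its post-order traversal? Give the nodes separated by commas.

G, T, A, E, J, V, S, U, H, W

The first element of pre-order is the root; it splits in-order into left and right subtrees.
Root W: left subtree has 9 nodes {G, T, A, E, H, J, V, U, S}, right has 0 { }.
  Root H: left subtree has 4 nodes {G, T, A, E}, right has 4 {J, V, U, S}.
    Root E: left subtree has 3 nodes {G, T, A}, right has 0 { }.
      Root A: left subtree has 2 nodes {G, T}, right has 0 { }.
        Root T: left subtree has 1 node {G}, right has 0 { }.
    Root U: left subtree has 2 nodes {J, V}, right has 1 {S}.
      Root V: left subtree has 1 node {J}, right has 0 { }.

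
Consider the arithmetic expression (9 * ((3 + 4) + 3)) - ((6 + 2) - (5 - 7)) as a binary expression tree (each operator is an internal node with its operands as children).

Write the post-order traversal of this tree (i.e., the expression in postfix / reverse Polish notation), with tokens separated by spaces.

9 3 4 + 3 + * 6 2 + 5 7 - - -

Post-order on an expression tree gives postfix notation: for each operator, emit left operand, right operand, then the operator.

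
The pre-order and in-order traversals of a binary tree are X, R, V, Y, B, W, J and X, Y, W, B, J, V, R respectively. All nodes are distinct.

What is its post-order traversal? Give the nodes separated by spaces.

The first element of pre-order is the root; it splits in-order into left and right subtrees.
Root X: left subtree has 0 nodes { }, right has 6 {Y, W, B, J, V, R}.
  Root R: left subtree has 5 nodes {Y, W, B, J, V}, right has 0 { }.
    Root V: left subtree has 4 nodes {Y, W, B, J}, right has 0 { }.
      Root Y: left subtree has 0 nodes { }, right has 3 {W, B, J}.
        Root B: left subtree has 1 node {W}, right has 1 {J}.

W J B Y V R X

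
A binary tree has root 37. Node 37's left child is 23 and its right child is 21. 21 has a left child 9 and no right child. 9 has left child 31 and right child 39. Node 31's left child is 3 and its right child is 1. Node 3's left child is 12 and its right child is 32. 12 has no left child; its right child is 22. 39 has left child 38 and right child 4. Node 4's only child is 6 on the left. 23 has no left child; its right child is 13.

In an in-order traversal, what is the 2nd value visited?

13

In-order visits the left subtree, then the node, then the right subtree.
At 37: go left to 23.
  At 23: no left child.
  Visit 23.
  At 23: go right to 13.
    13 is a leaf — visit 13.
Visit 37.
At 37: go right to 21.
  At 21: go left to 9.
    At 9: go left to 31.
      At 31: go left to 3.
        At 3: go left to 12.
          At 12: no left child.
          Visit 12.
          At 12: go right to 22.
            22 is a leaf — visit 22.
        Visit 3.
        At 3: go right to 32.
          32 is a leaf — visit 32.
      Visit 31.
      At 31: go right to 1.
        1 is a leaf — visit 1.
    Visit 9.
    At 9: go right to 39.
      At 39: go left to 38.
        38 is a leaf — visit 38.
      Visit 39.
      At 39: go right to 4.
        At 4: go left to 6.
          6 is a leaf — visit 6.
        Visit 4.
        At 4: no right child.
  Visit 21.
  At 21: no right child.
Full in-order sequence: 23, 13, 37, 12, 22, 3, 32, 31, 1, 9, 38, 39, 6, 4, 21.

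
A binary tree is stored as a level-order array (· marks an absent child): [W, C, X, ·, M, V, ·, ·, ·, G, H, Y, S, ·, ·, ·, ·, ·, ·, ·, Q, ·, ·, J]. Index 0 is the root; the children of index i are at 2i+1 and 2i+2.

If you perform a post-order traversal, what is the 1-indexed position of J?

Post-order visits the left subtree, then the right subtree, then the node.
At W: go left to C.
  At C: no left child.
  At C: go right to M.
    At M: go left to G.
      At G: no left child.
      At G: go right to Q.
        Q is a leaf — visit Q.
      Visit G.
    At M: go right to H.
      H is a leaf — visit H.
    Visit M.
  Visit C.
At W: go right to X.
  At X: go left to V.
    At V: go left to Y.
      At Y: go left to J.
        J is a leaf — visit J.
      At Y: no right child.
      Visit Y.
    At V: go right to S.
      S is a leaf — visit S.
    Visit V.
  At X: no right child.
  Visit X.
Visit W.
Full post-order sequence: Q, G, H, M, C, J, Y, S, V, X, W.

6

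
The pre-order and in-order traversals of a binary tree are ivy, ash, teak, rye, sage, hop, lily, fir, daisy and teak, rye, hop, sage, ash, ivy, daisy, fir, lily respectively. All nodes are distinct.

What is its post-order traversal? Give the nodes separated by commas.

The first element of pre-order is the root; it splits in-order into left and right subtrees.
Root ivy: left subtree has 5 nodes {teak, rye, hop, sage, ash}, right has 3 {daisy, fir, lily}.
  Root ash: left subtree has 4 nodes {teak, rye, hop, sage}, right has 0 { }.
    Root teak: left subtree has 0 nodes { }, right has 3 {rye, hop, sage}.
      Root rye: left subtree has 0 nodes { }, right has 2 {hop, sage}.
        Root sage: left subtree has 1 node {hop}, right has 0 { }.
  Root lily: left subtree has 2 nodes {daisy, fir}, right has 0 { }.
    Root fir: left subtree has 1 node {daisy}, right has 0 { }.

hop, sage, rye, teak, ash, daisy, fir, lily, ivy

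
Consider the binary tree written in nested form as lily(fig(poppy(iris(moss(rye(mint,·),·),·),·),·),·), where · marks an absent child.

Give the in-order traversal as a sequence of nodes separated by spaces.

In-order visits the left subtree, then the node, then the right subtree.
At lily: go left to fig.
  At fig: go left to poppy.
    At poppy: go left to iris.
      At iris: go left to moss.
        At moss: go left to rye.
          At rye: go left to mint.
            mint is a leaf — visit mint.
          Visit rye.
          At rye: no right child.
        Visit moss.
        At moss: no right child.
      Visit iris.
      At iris: no right child.
    Visit poppy.
    At poppy: no right child.
  Visit fig.
  At fig: no right child.
Visit lily.
At lily: no right child.

mint rye moss iris poppy fig lily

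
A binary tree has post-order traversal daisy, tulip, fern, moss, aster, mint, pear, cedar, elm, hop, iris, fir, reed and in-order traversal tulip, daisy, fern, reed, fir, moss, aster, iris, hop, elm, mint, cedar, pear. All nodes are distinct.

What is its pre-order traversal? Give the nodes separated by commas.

reed, fern, tulip, daisy, fir, iris, aster, moss, hop, elm, cedar, mint, pear

The last element of post-order is the root; it splits in-order into left and right subtrees.
Root reed: left subtree has 3 nodes {tulip, daisy, fern}, right has 9 {fir, moss, aster, iris, hop, elm, mint, cedar, pear}.
  Root fern: left subtree has 2 nodes {tulip, daisy}, right has 0 { }.
    Root tulip: left subtree has 0 nodes { }, right has 1 {daisy}.
  Root fir: left subtree has 0 nodes { }, right has 8 {moss, aster, iris, hop, elm, mint, cedar, pear}.
    Root iris: left subtree has 2 nodes {moss, aster}, right has 5 {hop, elm, mint, cedar, pear}.
      Root aster: left subtree has 1 node {moss}, right has 0 { }.
      Root hop: left subtree has 0 nodes { }, right has 4 {elm, mint, cedar, pear}.
        Root elm: left subtree has 0 nodes { }, right has 3 {mint, cedar, pear}.
          Root cedar: left subtree has 1 node {mint}, right has 1 {pear}.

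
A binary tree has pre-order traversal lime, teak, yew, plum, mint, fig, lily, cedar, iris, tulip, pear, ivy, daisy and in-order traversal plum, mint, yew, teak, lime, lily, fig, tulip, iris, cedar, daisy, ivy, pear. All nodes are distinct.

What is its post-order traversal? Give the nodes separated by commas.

The first element of pre-order is the root; it splits in-order into left and right subtrees.
Root lime: left subtree has 4 nodes {plum, mint, yew, teak}, right has 8 {lily, fig, tulip, iris, cedar, daisy, ivy, pear}.
  Root teak: left subtree has 3 nodes {plum, mint, yew}, right has 0 { }.
    Root yew: left subtree has 2 nodes {plum, mint}, right has 0 { }.
      Root plum: left subtree has 0 nodes { }, right has 1 {mint}.
  Root fig: left subtree has 1 node {lily}, right has 6 {tulip, iris, cedar, daisy, ivy, pear}.
    Root cedar: left subtree has 2 nodes {tulip, iris}, right has 3 {daisy, ivy, pear}.
      Root iris: left subtree has 1 node {tulip}, right has 0 { }.
      Root pear: left subtree has 2 nodes {daisy, ivy}, right has 0 { }.
        Root ivy: left subtree has 1 node {daisy}, right has 0 { }.

mint, plum, yew, teak, lily, tulip, iris, daisy, ivy, pear, cedar, fig, lime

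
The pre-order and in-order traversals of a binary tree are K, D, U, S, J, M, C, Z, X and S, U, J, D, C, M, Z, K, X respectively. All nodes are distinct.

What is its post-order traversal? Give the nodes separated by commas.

The first element of pre-order is the root; it splits in-order into left and right subtrees.
Root K: left subtree has 7 nodes {S, U, J, D, C, M, Z}, right has 1 {X}.
  Root D: left subtree has 3 nodes {S, U, J}, right has 3 {C, M, Z}.
    Root U: left subtree has 1 node {S}, right has 1 {J}.
    Root M: left subtree has 1 node {C}, right has 1 {Z}.

S, J, U, C, Z, M, D, X, K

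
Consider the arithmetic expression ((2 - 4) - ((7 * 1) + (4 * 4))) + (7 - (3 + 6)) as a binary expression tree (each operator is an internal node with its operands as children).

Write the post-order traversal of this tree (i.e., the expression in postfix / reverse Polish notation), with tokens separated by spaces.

2 4 - 7 1 * 4 4 * + - 7 3 6 + - +

Post-order on an expression tree gives postfix notation: for each operator, emit left operand, right operand, then the operator.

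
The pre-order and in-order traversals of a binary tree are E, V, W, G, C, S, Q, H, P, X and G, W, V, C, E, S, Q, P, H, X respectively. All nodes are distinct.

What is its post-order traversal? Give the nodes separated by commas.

The first element of pre-order is the root; it splits in-order into left and right subtrees.
Root E: left subtree has 4 nodes {G, W, V, C}, right has 5 {S, Q, P, H, X}.
  Root V: left subtree has 2 nodes {G, W}, right has 1 {C}.
    Root W: left subtree has 1 node {G}, right has 0 { }.
  Root S: left subtree has 0 nodes { }, right has 4 {Q, P, H, X}.
    Root Q: left subtree has 0 nodes { }, right has 3 {P, H, X}.
      Root H: left subtree has 1 node {P}, right has 1 {X}.

G, W, C, V, P, X, H, Q, S, E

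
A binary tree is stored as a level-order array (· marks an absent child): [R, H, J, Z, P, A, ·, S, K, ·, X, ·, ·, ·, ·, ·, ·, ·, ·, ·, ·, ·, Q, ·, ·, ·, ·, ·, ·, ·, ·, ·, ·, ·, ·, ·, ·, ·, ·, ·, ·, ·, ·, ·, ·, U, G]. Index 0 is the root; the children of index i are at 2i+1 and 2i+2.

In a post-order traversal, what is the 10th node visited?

Post-order visits the left subtree, then the right subtree, then the node.
At R: go left to H.
  At H: go left to Z.
    At Z: go left to S.
      S is a leaf — visit S.
    At Z: go right to K.
      K is a leaf — visit K.
    Visit Z.
  At H: go right to P.
    At P: no left child.
    At P: go right to X.
      At X: no left child.
      At X: go right to Q.
        At Q: go left to U.
          U is a leaf — visit U.
        At Q: go right to G.
          G is a leaf — visit G.
        Visit Q.
      Visit X.
    Visit P.
  Visit H.
At R: go right to J.
  At J: go left to A.
    A is a leaf — visit A.
  At J: no right child.
  Visit J.
Visit R.
Full post-order sequence: S, K, Z, U, G, Q, X, P, H, A, J, R.

A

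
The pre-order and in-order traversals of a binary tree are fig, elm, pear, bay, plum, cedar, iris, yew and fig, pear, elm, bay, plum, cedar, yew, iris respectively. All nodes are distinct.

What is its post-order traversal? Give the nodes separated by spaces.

pear yew iris cedar plum bay elm fig

The first element of pre-order is the root; it splits in-order into left and right subtrees.
Root fig: left subtree has 0 nodes { }, right has 7 {pear, elm, bay, plum, cedar, yew, iris}.
  Root elm: left subtree has 1 node {pear}, right has 5 {bay, plum, cedar, yew, iris}.
    Root bay: left subtree has 0 nodes { }, right has 4 {plum, cedar, yew, iris}.
      Root plum: left subtree has 0 nodes { }, right has 3 {cedar, yew, iris}.
        Root cedar: left subtree has 0 nodes { }, right has 2 {yew, iris}.
          Root iris: left subtree has 1 node {yew}, right has 0 { }.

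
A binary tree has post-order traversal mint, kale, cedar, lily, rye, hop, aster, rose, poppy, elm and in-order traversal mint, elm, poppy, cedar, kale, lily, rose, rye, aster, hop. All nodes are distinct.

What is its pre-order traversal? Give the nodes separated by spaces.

The last element of post-order is the root; it splits in-order into left and right subtrees.
Root elm: left subtree has 1 node {mint}, right has 8 {poppy, cedar, kale, lily, rose, rye, aster, hop}.
  Root poppy: left subtree has 0 nodes { }, right has 7 {cedar, kale, lily, rose, rye, aster, hop}.
    Root rose: left subtree has 3 nodes {cedar, kale, lily}, right has 3 {rye, aster, hop}.
      Root lily: left subtree has 2 nodes {cedar, kale}, right has 0 { }.
        Root cedar: left subtree has 0 nodes { }, right has 1 {kale}.
      Root aster: left subtree has 1 node {rye}, right has 1 {hop}.

elm mint poppy rose lily cedar kale aster rye hop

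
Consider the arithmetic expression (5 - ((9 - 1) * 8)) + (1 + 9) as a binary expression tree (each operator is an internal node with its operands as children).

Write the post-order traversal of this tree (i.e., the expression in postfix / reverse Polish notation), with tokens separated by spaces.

5 9 1 - 8 * - 1 9 + +

Post-order on an expression tree gives postfix notation: for each operator, emit left operand, right operand, then the operator.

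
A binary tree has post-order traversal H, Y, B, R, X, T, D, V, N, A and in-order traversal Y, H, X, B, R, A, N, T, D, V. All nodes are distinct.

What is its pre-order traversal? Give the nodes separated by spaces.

The last element of post-order is the root; it splits in-order into left and right subtrees.
Root A: left subtree has 5 nodes {Y, H, X, B, R}, right has 4 {N, T, D, V}.
  Root X: left subtree has 2 nodes {Y, H}, right has 2 {B, R}.
    Root Y: left subtree has 0 nodes { }, right has 1 {H}.
    Root R: left subtree has 1 node {B}, right has 0 { }.
  Root N: left subtree has 0 nodes { }, right has 3 {T, D, V}.
    Root V: left subtree has 2 nodes {T, D}, right has 0 { }.
      Root D: left subtree has 1 node {T}, right has 0 { }.

A X Y H R B N V D T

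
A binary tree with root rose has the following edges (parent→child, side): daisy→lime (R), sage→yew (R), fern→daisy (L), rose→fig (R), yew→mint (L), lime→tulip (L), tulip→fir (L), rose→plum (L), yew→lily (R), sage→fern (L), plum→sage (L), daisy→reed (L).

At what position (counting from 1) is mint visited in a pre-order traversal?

11

Pre-order visits the node, then its left subtree, then its right subtree.
Visit rose.
At rose: go left to plum.
  Visit plum.
  At plum: go left to sage.
    Visit sage.
    At sage: go left to fern.
      Visit fern.
      At fern: go left to daisy.
        Visit daisy.
        At daisy: go left to reed.
          reed is a leaf — visit reed.
        At daisy: go right to lime.
          Visit lime.
          At lime: go left to tulip.
            Visit tulip.
            At tulip: go left to fir.
              fir is a leaf — visit fir.
            At tulip: no right child.
          At lime: no right child.
      At fern: no right child.
    At sage: go right to yew.
      Visit yew.
      At yew: go left to mint.
        mint is a leaf — visit mint.
      At yew: go right to lily.
        lily is a leaf — visit lily.
  At plum: no right child.
At rose: go right to fig.
  fig is a leaf — visit fig.
Full pre-order sequence: rose, plum, sage, fern, daisy, reed, lime, tulip, fir, yew, mint, lily, fig.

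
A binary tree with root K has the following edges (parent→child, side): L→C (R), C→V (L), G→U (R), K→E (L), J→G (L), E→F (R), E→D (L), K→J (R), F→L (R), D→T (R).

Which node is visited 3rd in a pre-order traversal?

D

Pre-order visits the node, then its left subtree, then its right subtree.
Visit K.
At K: go left to E.
  Visit E.
  At E: go left to D.
    Visit D.
    At D: no left child.
    At D: go right to T.
      T is a leaf — visit T.
  At E: go right to F.
    Visit F.
    At F: no left child.
    At F: go right to L.
      Visit L.
      At L: no left child.
      At L: go right to C.
        Visit C.
        At C: go left to V.
          V is a leaf — visit V.
        At C: no right child.
At K: go right to J.
  Visit J.
  At J: go left to G.
    Visit G.
    At G: no left child.
    At G: go right to U.
      U is a leaf — visit U.
  At J: no right child.
Full pre-order sequence: K, E, D, T, F, L, C, V, J, G, U.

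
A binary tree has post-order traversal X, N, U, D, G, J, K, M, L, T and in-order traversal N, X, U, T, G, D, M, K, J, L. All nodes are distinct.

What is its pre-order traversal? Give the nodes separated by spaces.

The last element of post-order is the root; it splits in-order into left and right subtrees.
Root T: left subtree has 3 nodes {N, X, U}, right has 6 {G, D, M, K, J, L}.
  Root U: left subtree has 2 nodes {N, X}, right has 0 { }.
    Root N: left subtree has 0 nodes { }, right has 1 {X}.
  Root L: left subtree has 5 nodes {G, D, M, K, J}, right has 0 { }.
    Root M: left subtree has 2 nodes {G, D}, right has 2 {K, J}.
      Root G: left subtree has 0 nodes { }, right has 1 {D}.
      Root K: left subtree has 0 nodes { }, right has 1 {J}.

T U N X L M G D K J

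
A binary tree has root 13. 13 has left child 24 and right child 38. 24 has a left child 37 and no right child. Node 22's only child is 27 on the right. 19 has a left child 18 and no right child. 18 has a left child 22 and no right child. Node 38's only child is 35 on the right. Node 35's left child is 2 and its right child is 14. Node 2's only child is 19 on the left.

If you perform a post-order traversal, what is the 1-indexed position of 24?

2

Post-order visits the left subtree, then the right subtree, then the node.
At 13: go left to 24.
  At 24: go left to 37.
    37 is a leaf — visit 37.
  At 24: no right child.
  Visit 24.
At 13: go right to 38.
  At 38: no left child.
  At 38: go right to 35.
    At 35: go left to 2.
      At 2: go left to 19.
        At 19: go left to 18.
          At 18: go left to 22.
            At 22: no left child.
            At 22: go right to 27.
              27 is a leaf — visit 27.
            Visit 22.
          At 18: no right child.
          Visit 18.
        At 19: no right child.
        Visit 19.
      At 2: no right child.
      Visit 2.
    At 35: go right to 14.
      14 is a leaf — visit 14.
    Visit 35.
  Visit 38.
Visit 13.
Full post-order sequence: 37, 24, 27, 22, 18, 19, 2, 14, 35, 38, 13.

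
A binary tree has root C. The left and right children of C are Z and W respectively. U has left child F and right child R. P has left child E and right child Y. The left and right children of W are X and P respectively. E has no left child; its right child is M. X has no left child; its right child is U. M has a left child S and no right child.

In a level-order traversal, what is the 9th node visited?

Level-order visits nodes level by level from the root, left to right within each level.
Level 0: C
Level 1: Z, W
Level 2: X, P
Level 3: U, E, Y
Level 4: F, R, M
Level 5: S
Full level-order sequence: C, Z, W, X, P, U, E, Y, F, R, M, S.

F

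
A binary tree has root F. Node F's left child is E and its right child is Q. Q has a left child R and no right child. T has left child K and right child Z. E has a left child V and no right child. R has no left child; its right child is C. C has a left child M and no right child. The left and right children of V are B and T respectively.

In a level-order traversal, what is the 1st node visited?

F

Level-order visits nodes level by level from the root, left to right within each level.
Level 0: F
Level 1: E, Q
Level 2: V, R
Level 3: B, T, C
Level 4: K, Z, M
Full level-order sequence: F, E, Q, V, R, B, T, C, K, Z, M.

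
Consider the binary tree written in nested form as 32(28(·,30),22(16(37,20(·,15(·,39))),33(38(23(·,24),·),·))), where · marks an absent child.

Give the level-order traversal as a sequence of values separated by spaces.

32 28 22 30 16 33 37 20 38 15 23 39 24

Level-order visits nodes level by level from the root, left to right within each level.
Level 0: 32
Level 1: 28, 22
Level 2: 30, 16, 33
Level 3: 37, 20, 38
Level 4: 15, 23
Level 5: 39, 24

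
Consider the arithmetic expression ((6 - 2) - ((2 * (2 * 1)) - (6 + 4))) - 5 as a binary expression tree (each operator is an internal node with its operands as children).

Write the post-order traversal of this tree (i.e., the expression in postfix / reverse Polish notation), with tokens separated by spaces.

6 2 - 2 2 1 * * 6 4 + - - 5 -

Post-order on an expression tree gives postfix notation: for each operator, emit left operand, right operand, then the operator.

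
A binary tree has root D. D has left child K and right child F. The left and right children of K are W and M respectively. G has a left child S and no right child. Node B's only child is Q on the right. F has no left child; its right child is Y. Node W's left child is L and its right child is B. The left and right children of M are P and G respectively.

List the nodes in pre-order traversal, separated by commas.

Pre-order visits the node, then its left subtree, then its right subtree.
Visit D.
At D: go left to K.
  Visit K.
  At K: go left to W.
    Visit W.
    At W: go left to L.
      L is a leaf — visit L.
    At W: go right to B.
      Visit B.
      At B: no left child.
      At B: go right to Q.
        Q is a leaf — visit Q.
  At K: go right to M.
    Visit M.
    At M: go left to P.
      P is a leaf — visit P.
    At M: go right to G.
      Visit G.
      At G: go left to S.
        S is a leaf — visit S.
      At G: no right child.
At D: go right to F.
  Visit F.
  At F: no left child.
  At F: go right to Y.
    Y is a leaf — visit Y.

D, K, W, L, B, Q, M, P, G, S, F, Y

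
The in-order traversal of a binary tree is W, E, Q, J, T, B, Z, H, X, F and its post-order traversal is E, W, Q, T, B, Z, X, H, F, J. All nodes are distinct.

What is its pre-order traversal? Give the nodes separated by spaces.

The last element of post-order is the root; it splits in-order into left and right subtrees.
Root J: left subtree has 3 nodes {W, E, Q}, right has 6 {T, B, Z, H, X, F}.
  Root Q: left subtree has 2 nodes {W, E}, right has 0 { }.
    Root W: left subtree has 0 nodes { }, right has 1 {E}.
  Root F: left subtree has 5 nodes {T, B, Z, H, X}, right has 0 { }.
    Root H: left subtree has 3 nodes {T, B, Z}, right has 1 {X}.
      Root Z: left subtree has 2 nodes {T, B}, right has 0 { }.
        Root B: left subtree has 1 node {T}, right has 0 { }.

J Q W E F H Z B T X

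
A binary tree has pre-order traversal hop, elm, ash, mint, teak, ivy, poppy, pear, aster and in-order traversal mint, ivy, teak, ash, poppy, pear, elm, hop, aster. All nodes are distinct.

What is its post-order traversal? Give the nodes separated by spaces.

ivy teak mint pear poppy ash elm aster hop

The first element of pre-order is the root; it splits in-order into left and right subtrees.
Root hop: left subtree has 7 nodes {mint, ivy, teak, ash, poppy, pear, elm}, right has 1 {aster}.
  Root elm: left subtree has 6 nodes {mint, ivy, teak, ash, poppy, pear}, right has 0 { }.
    Root ash: left subtree has 3 nodes {mint, ivy, teak}, right has 2 {poppy, pear}.
      Root mint: left subtree has 0 nodes { }, right has 2 {ivy, teak}.
        Root teak: left subtree has 1 node {ivy}, right has 0 { }.
      Root poppy: left subtree has 0 nodes { }, right has 1 {pear}.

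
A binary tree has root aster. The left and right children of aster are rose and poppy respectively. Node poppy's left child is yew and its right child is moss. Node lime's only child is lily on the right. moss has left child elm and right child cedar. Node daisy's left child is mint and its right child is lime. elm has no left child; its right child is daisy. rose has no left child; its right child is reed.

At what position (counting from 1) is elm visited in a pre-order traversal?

Pre-order visits the node, then its left subtree, then its right subtree.
Visit aster.
At aster: go left to rose.
  Visit rose.
  At rose: no left child.
  At rose: go right to reed.
    reed is a leaf — visit reed.
At aster: go right to poppy.
  Visit poppy.
  At poppy: go left to yew.
    yew is a leaf — visit yew.
  At poppy: go right to moss.
    Visit moss.
    At moss: go left to elm.
      Visit elm.
      At elm: no left child.
      At elm: go right to daisy.
        Visit daisy.
        At daisy: go left to mint.
          mint is a leaf — visit mint.
        At daisy: go right to lime.
          Visit lime.
          At lime: no left child.
          At lime: go right to lily.
            lily is a leaf — visit lily.
    At moss: go right to cedar.
      cedar is a leaf — visit cedar.
Full pre-order sequence: aster, rose, reed, poppy, yew, moss, elm, daisy, mint, lime, lily, cedar.

7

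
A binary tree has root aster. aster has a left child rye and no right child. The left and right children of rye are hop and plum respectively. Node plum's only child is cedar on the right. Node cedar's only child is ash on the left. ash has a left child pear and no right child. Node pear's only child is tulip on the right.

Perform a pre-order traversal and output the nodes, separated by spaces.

Pre-order visits the node, then its left subtree, then its right subtree.
Visit aster.
At aster: go left to rye.
  Visit rye.
  At rye: go left to hop.
    hop is a leaf — visit hop.
  At rye: go right to plum.
    Visit plum.
    At plum: no left child.
    At plum: go right to cedar.
      Visit cedar.
      At cedar: go left to ash.
        Visit ash.
        At ash: go left to pear.
          Visit pear.
          At pear: no left child.
          At pear: go right to tulip.
            tulip is a leaf — visit tulip.
        At ash: no right child.
      At cedar: no right child.
At aster: no right child.

aster rye hop plum cedar ash pear tulip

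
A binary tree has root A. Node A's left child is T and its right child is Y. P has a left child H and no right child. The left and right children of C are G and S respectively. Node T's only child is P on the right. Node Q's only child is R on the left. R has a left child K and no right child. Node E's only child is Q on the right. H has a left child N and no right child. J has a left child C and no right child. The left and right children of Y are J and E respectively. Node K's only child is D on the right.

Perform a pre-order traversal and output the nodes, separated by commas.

Pre-order visits the node, then its left subtree, then its right subtree.
Visit A.
At A: go left to T.
  Visit T.
  At T: no left child.
  At T: go right to P.
    Visit P.
    At P: go left to H.
      Visit H.
      At H: go left to N.
        N is a leaf — visit N.
      At H: no right child.
    At P: no right child.
At A: go right to Y.
  Visit Y.
  At Y: go left to J.
    Visit J.
    At J: go left to C.
      Visit C.
      At C: go left to G.
        G is a leaf — visit G.
      At C: go right to S.
        S is a leaf — visit S.
    At J: no right child.
  At Y: go right to E.
    Visit E.
    At E: no left child.
    At E: go right to Q.
      Visit Q.
      At Q: go left to R.
        Visit R.
        At R: go left to K.
          Visit K.
          At K: no left child.
          At K: go right to D.
            D is a leaf — visit D.
        At R: no right child.
      At Q: no right child.

A, T, P, H, N, Y, J, C, G, S, E, Q, R, K, D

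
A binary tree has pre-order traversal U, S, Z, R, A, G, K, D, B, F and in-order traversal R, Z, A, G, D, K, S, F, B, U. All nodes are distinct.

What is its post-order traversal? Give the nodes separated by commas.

R, D, K, G, A, Z, F, B, S, U

The first element of pre-order is the root; it splits in-order into left and right subtrees.
Root U: left subtree has 9 nodes {R, Z, A, G, D, K, S, F, B}, right has 0 { }.
  Root S: left subtree has 6 nodes {R, Z, A, G, D, K}, right has 2 {F, B}.
    Root Z: left subtree has 1 node {R}, right has 4 {A, G, D, K}.
      Root A: left subtree has 0 nodes { }, right has 3 {G, D, K}.
        Root G: left subtree has 0 nodes { }, right has 2 {D, K}.
          Root K: left subtree has 1 node {D}, right has 0 { }.
    Root B: left subtree has 1 node {F}, right has 0 { }.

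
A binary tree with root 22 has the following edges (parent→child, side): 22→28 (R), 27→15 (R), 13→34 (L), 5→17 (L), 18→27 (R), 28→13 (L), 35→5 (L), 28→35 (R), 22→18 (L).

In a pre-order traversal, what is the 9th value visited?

5

Pre-order visits the node, then its left subtree, then its right subtree.
Visit 22.
At 22: go left to 18.
  Visit 18.
  At 18: no left child.
  At 18: go right to 27.
    Visit 27.
    At 27: no left child.
    At 27: go right to 15.
      15 is a leaf — visit 15.
At 22: go right to 28.
  Visit 28.
  At 28: go left to 13.
    Visit 13.
    At 13: go left to 34.
      34 is a leaf — visit 34.
    At 13: no right child.
  At 28: go right to 35.
    Visit 35.
    At 35: go left to 5.
      Visit 5.
      At 5: go left to 17.
        17 is a leaf — visit 17.
      At 5: no right child.
    At 35: no right child.
Full pre-order sequence: 22, 18, 27, 15, 28, 13, 34, 35, 5, 17.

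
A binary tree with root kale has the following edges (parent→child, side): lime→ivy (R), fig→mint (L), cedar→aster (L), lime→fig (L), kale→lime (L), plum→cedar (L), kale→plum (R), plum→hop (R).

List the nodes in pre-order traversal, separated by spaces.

Pre-order visits the node, then its left subtree, then its right subtree.
Visit kale.
At kale: go left to lime.
  Visit lime.
  At lime: go left to fig.
    Visit fig.
    At fig: go left to mint.
      mint is a leaf — visit mint.
    At fig: no right child.
  At lime: go right to ivy.
    ivy is a leaf — visit ivy.
At kale: go right to plum.
  Visit plum.
  At plum: go left to cedar.
    Visit cedar.
    At cedar: go left to aster.
      aster is a leaf — visit aster.
    At cedar: no right child.
  At plum: go right to hop.
    hop is a leaf — visit hop.

kale lime fig mint ivy plum cedar aster hop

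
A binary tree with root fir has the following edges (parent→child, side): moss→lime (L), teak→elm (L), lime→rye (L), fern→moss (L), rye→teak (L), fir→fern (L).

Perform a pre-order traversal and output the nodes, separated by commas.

Pre-order visits the node, then its left subtree, then its right subtree.
Visit fir.
At fir: go left to fern.
  Visit fern.
  At fern: go left to moss.
    Visit moss.
    At moss: go left to lime.
      Visit lime.
      At lime: go left to rye.
        Visit rye.
        At rye: go left to teak.
          Visit teak.
          At teak: go left to elm.
            elm is a leaf — visit elm.
          At teak: no right child.
        At rye: no right child.
      At lime: no right child.
    At moss: no right child.
  At fern: no right child.
At fir: no right child.

fir, fern, moss, lime, rye, teak, elm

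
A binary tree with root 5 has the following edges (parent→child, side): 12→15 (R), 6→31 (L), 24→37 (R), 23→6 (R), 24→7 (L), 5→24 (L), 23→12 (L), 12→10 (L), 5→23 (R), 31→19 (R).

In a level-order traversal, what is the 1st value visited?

5

Level-order visits nodes level by level from the root, left to right within each level.
Level 0: 5
Level 1: 24, 23
Level 2: 7, 37, 12, 6
Level 3: 10, 15, 31
Level 4: 19
Full level-order sequence: 5, 24, 23, 7, 37, 12, 6, 10, 15, 31, 19.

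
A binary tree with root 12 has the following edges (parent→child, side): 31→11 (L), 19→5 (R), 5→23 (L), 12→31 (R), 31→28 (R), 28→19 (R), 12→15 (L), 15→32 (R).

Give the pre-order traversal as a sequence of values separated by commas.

Pre-order visits the node, then its left subtree, then its right subtree.
Visit 12.
At 12: go left to 15.
  Visit 15.
  At 15: no left child.
  At 15: go right to 32.
    32 is a leaf — visit 32.
At 12: go right to 31.
  Visit 31.
  At 31: go left to 11.
    11 is a leaf — visit 11.
  At 31: go right to 28.
    Visit 28.
    At 28: no left child.
    At 28: go right to 19.
      Visit 19.
      At 19: no left child.
      At 19: go right to 5.
        Visit 5.
        At 5: go left to 23.
          23 is a leaf — visit 23.
        At 5: no right child.

12, 15, 32, 31, 11, 28, 19, 5, 23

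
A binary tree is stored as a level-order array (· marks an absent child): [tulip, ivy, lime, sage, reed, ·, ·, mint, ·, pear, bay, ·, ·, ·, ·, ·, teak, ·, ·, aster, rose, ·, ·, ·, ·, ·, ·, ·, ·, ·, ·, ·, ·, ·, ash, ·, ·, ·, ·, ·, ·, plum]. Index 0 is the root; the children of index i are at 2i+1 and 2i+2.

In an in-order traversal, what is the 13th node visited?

In-order visits the left subtree, then the node, then the right subtree.
At tulip: go left to ivy.
  At ivy: go left to sage.
    At sage: go left to mint.
      At mint: no left child.
      Visit mint.
      At mint: go right to teak.
        At teak: no left child.
        Visit teak.
        At teak: go right to ash.
          ash is a leaf — visit ash.
    Visit sage.
    At sage: no right child.
  Visit ivy.
  At ivy: go right to reed.
    At reed: go left to pear.
      At pear: go left to aster.
        aster is a leaf — visit aster.
      Visit pear.
      At pear: go right to rose.
        At rose: go left to plum.
          plum is a leaf — visit plum.
        Visit rose.
        At rose: no right child.
    Visit reed.
    At reed: go right to bay.
      bay is a leaf — visit bay.
Visit tulip.
At tulip: go right to lime.
  lime is a leaf — visit lime.
Full in-order sequence: mint, teak, ash, sage, ivy, aster, pear, plum, rose, reed, bay, tulip, lime.

lime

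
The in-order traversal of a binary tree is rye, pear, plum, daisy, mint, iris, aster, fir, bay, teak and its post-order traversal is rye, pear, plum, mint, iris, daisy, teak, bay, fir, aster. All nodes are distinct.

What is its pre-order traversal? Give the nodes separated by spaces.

aster daisy plum pear rye iris mint fir bay teak

The last element of post-order is the root; it splits in-order into left and right subtrees.
Root aster: left subtree has 6 nodes {rye, pear, plum, daisy, mint, iris}, right has 3 {fir, bay, teak}.
  Root daisy: left subtree has 3 nodes {rye, pear, plum}, right has 2 {mint, iris}.
    Root plum: left subtree has 2 nodes {rye, pear}, right has 0 { }.
      Root pear: left subtree has 1 node {rye}, right has 0 { }.
    Root iris: left subtree has 1 node {mint}, right has 0 { }.
  Root fir: left subtree has 0 nodes { }, right has 2 {bay, teak}.
    Root bay: left subtree has 0 nodes { }, right has 1 {teak}.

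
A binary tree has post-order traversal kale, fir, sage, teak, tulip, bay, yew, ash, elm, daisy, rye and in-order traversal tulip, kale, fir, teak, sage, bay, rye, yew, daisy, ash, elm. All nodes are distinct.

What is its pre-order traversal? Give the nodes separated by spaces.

rye bay tulip teak fir kale sage daisy yew elm ash

The last element of post-order is the root; it splits in-order into left and right subtrees.
Root rye: left subtree has 6 nodes {tulip, kale, fir, teak, sage, bay}, right has 4 {yew, daisy, ash, elm}.
  Root bay: left subtree has 5 nodes {tulip, kale, fir, teak, sage}, right has 0 { }.
    Root tulip: left subtree has 0 nodes { }, right has 4 {kale, fir, teak, sage}.
      Root teak: left subtree has 2 nodes {kale, fir}, right has 1 {sage}.
        Root fir: left subtree has 1 node {kale}, right has 0 { }.
  Root daisy: left subtree has 1 node {yew}, right has 2 {ash, elm}.
    Root elm: left subtree has 1 node {ash}, right has 0 { }.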